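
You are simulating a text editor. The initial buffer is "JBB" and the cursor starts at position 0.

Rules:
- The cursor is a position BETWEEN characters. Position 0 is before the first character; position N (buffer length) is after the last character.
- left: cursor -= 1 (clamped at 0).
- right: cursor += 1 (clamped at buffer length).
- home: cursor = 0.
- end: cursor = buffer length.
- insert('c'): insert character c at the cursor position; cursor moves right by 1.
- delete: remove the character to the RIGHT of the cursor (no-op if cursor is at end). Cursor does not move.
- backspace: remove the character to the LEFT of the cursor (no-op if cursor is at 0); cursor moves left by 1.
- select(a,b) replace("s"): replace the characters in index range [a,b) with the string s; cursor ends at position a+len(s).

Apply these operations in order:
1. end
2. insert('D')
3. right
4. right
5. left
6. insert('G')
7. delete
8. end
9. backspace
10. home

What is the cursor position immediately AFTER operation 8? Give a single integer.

Answer: 4

Derivation:
After op 1 (end): buf='JBB' cursor=3
After op 2 (insert('D')): buf='JBBD' cursor=4
After op 3 (right): buf='JBBD' cursor=4
After op 4 (right): buf='JBBD' cursor=4
After op 5 (left): buf='JBBD' cursor=3
After op 6 (insert('G')): buf='JBBGD' cursor=4
After op 7 (delete): buf='JBBG' cursor=4
After op 8 (end): buf='JBBG' cursor=4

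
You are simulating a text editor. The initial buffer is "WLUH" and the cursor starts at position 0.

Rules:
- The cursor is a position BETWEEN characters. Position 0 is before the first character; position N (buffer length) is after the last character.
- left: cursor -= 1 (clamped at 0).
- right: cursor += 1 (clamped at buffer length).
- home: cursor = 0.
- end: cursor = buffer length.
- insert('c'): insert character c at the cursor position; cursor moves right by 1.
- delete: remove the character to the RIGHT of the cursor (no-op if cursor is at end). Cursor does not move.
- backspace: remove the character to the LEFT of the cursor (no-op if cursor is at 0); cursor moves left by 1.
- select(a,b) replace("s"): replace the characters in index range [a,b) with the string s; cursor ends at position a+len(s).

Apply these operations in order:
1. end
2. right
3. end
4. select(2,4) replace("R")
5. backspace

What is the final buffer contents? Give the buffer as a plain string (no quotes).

Answer: WL

Derivation:
After op 1 (end): buf='WLUH' cursor=4
After op 2 (right): buf='WLUH' cursor=4
After op 3 (end): buf='WLUH' cursor=4
After op 4 (select(2,4) replace("R")): buf='WLR' cursor=3
After op 5 (backspace): buf='WL' cursor=2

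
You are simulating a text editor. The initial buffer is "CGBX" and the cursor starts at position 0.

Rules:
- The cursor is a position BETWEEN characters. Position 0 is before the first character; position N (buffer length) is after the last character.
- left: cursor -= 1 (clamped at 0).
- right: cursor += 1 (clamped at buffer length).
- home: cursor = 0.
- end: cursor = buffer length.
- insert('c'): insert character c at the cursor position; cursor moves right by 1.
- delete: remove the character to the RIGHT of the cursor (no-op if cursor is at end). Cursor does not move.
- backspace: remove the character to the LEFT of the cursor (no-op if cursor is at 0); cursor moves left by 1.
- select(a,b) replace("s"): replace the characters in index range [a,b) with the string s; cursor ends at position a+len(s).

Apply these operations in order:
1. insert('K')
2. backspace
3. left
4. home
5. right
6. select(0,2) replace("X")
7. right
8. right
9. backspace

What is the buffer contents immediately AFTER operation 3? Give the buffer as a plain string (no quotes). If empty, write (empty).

After op 1 (insert('K')): buf='KCGBX' cursor=1
After op 2 (backspace): buf='CGBX' cursor=0
After op 3 (left): buf='CGBX' cursor=0

Answer: CGBX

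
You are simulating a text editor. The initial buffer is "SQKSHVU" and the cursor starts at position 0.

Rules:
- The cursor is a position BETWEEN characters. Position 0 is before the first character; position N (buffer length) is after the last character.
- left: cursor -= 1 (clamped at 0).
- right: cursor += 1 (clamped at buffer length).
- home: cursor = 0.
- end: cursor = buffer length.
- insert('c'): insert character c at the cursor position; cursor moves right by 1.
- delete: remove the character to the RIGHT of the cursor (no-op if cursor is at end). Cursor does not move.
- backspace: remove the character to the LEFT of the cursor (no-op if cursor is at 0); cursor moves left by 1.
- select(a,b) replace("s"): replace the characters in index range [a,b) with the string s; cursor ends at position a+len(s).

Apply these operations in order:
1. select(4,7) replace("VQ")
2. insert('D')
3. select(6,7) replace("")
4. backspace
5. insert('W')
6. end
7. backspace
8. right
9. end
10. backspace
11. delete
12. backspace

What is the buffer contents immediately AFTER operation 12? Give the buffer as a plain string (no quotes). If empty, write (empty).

Answer: SQK

Derivation:
After op 1 (select(4,7) replace("VQ")): buf='SQKSVQ' cursor=6
After op 2 (insert('D')): buf='SQKSVQD' cursor=7
After op 3 (select(6,7) replace("")): buf='SQKSVQ' cursor=6
After op 4 (backspace): buf='SQKSV' cursor=5
After op 5 (insert('W')): buf='SQKSVW' cursor=6
After op 6 (end): buf='SQKSVW' cursor=6
After op 7 (backspace): buf='SQKSV' cursor=5
After op 8 (right): buf='SQKSV' cursor=5
After op 9 (end): buf='SQKSV' cursor=5
After op 10 (backspace): buf='SQKS' cursor=4
After op 11 (delete): buf='SQKS' cursor=4
After op 12 (backspace): buf='SQK' cursor=3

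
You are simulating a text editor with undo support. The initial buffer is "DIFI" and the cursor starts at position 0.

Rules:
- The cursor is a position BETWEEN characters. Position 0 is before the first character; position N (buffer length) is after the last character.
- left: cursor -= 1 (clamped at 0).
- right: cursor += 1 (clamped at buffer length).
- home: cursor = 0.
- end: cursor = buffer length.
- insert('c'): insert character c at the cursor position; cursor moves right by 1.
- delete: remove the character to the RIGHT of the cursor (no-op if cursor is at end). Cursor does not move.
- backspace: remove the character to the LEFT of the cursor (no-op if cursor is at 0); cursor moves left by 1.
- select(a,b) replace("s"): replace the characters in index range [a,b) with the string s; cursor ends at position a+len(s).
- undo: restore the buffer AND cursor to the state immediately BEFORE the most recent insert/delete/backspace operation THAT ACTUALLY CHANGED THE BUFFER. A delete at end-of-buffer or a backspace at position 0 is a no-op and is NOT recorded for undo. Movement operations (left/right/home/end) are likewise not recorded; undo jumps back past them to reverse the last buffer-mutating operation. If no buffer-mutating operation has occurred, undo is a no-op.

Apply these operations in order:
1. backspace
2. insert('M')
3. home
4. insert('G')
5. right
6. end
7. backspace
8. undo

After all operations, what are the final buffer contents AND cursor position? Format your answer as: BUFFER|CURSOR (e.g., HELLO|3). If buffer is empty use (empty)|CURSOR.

Answer: GMDIFI|6

Derivation:
After op 1 (backspace): buf='DIFI' cursor=0
After op 2 (insert('M')): buf='MDIFI' cursor=1
After op 3 (home): buf='MDIFI' cursor=0
After op 4 (insert('G')): buf='GMDIFI' cursor=1
After op 5 (right): buf='GMDIFI' cursor=2
After op 6 (end): buf='GMDIFI' cursor=6
After op 7 (backspace): buf='GMDIF' cursor=5
After op 8 (undo): buf='GMDIFI' cursor=6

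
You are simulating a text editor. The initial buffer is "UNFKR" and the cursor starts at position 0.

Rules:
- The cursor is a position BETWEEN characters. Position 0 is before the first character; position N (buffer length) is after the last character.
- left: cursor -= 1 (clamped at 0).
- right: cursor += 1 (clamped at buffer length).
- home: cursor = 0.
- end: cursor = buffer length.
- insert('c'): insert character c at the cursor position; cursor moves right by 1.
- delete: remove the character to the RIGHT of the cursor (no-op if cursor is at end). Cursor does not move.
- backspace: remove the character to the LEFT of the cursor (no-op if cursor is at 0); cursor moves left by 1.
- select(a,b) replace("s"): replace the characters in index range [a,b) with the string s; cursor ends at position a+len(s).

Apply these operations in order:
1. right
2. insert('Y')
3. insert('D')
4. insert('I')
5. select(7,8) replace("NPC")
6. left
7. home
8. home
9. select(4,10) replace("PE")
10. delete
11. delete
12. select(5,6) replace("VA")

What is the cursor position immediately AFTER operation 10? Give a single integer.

After op 1 (right): buf='UNFKR' cursor=1
After op 2 (insert('Y')): buf='UYNFKR' cursor=2
After op 3 (insert('D')): buf='UYDNFKR' cursor=3
After op 4 (insert('I')): buf='UYDINFKR' cursor=4
After op 5 (select(7,8) replace("NPC")): buf='UYDINFKNPC' cursor=10
After op 6 (left): buf='UYDINFKNPC' cursor=9
After op 7 (home): buf='UYDINFKNPC' cursor=0
After op 8 (home): buf='UYDINFKNPC' cursor=0
After op 9 (select(4,10) replace("PE")): buf='UYDIPE' cursor=6
After op 10 (delete): buf='UYDIPE' cursor=6

Answer: 6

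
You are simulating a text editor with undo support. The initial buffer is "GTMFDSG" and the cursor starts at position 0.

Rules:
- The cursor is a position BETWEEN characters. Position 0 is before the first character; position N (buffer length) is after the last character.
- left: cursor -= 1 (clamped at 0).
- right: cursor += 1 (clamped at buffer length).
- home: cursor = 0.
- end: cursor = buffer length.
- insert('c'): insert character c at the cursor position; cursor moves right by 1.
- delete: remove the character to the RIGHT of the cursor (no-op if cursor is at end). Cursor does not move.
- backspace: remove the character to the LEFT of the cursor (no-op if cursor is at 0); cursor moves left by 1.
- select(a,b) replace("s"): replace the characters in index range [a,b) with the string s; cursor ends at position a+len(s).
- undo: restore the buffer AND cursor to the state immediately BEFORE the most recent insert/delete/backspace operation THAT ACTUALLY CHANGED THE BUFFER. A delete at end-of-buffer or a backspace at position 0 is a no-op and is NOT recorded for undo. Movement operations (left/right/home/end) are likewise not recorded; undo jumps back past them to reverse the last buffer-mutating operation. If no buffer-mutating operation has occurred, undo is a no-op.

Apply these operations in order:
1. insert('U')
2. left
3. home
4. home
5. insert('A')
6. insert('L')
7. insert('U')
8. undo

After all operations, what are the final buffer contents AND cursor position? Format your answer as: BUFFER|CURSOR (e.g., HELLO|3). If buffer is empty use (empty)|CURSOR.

After op 1 (insert('U')): buf='UGTMFDSG' cursor=1
After op 2 (left): buf='UGTMFDSG' cursor=0
After op 3 (home): buf='UGTMFDSG' cursor=0
After op 4 (home): buf='UGTMFDSG' cursor=0
After op 5 (insert('A')): buf='AUGTMFDSG' cursor=1
After op 6 (insert('L')): buf='ALUGTMFDSG' cursor=2
After op 7 (insert('U')): buf='ALUUGTMFDSG' cursor=3
After op 8 (undo): buf='ALUGTMFDSG' cursor=2

Answer: ALUGTMFDSG|2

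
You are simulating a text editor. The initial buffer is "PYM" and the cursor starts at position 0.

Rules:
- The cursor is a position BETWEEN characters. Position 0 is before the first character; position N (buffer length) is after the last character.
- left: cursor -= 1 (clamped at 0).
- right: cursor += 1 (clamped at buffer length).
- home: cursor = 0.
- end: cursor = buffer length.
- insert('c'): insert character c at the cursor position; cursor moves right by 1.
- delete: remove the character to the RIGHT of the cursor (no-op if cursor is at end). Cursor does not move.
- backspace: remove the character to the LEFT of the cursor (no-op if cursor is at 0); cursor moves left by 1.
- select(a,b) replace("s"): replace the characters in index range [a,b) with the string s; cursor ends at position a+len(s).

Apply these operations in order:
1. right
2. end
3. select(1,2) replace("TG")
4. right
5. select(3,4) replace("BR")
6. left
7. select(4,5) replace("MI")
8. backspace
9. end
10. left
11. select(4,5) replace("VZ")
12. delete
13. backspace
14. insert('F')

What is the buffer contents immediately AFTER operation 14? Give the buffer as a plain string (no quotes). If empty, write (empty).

After op 1 (right): buf='PYM' cursor=1
After op 2 (end): buf='PYM' cursor=3
After op 3 (select(1,2) replace("TG")): buf='PTGM' cursor=3
After op 4 (right): buf='PTGM' cursor=4
After op 5 (select(3,4) replace("BR")): buf='PTGBR' cursor=5
After op 6 (left): buf='PTGBR' cursor=4
After op 7 (select(4,5) replace("MI")): buf='PTGBMI' cursor=6
After op 8 (backspace): buf='PTGBM' cursor=5
After op 9 (end): buf='PTGBM' cursor=5
After op 10 (left): buf='PTGBM' cursor=4
After op 11 (select(4,5) replace("VZ")): buf='PTGBVZ' cursor=6
After op 12 (delete): buf='PTGBVZ' cursor=6
After op 13 (backspace): buf='PTGBV' cursor=5
After op 14 (insert('F')): buf='PTGBVF' cursor=6

Answer: PTGBVF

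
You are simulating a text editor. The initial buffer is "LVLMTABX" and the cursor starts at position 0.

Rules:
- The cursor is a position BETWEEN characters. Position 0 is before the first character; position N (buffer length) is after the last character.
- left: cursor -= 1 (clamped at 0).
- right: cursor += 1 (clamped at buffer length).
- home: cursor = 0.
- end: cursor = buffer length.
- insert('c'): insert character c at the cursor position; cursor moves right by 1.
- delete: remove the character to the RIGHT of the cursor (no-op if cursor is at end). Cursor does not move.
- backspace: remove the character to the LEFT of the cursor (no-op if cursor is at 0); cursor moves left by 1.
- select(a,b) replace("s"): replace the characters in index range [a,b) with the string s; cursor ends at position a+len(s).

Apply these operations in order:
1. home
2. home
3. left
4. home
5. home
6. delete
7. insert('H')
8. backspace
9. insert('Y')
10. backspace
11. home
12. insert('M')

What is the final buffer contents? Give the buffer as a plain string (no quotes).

After op 1 (home): buf='LVLMTABX' cursor=0
After op 2 (home): buf='LVLMTABX' cursor=0
After op 3 (left): buf='LVLMTABX' cursor=0
After op 4 (home): buf='LVLMTABX' cursor=0
After op 5 (home): buf='LVLMTABX' cursor=0
After op 6 (delete): buf='VLMTABX' cursor=0
After op 7 (insert('H')): buf='HVLMTABX' cursor=1
After op 8 (backspace): buf='VLMTABX' cursor=0
After op 9 (insert('Y')): buf='YVLMTABX' cursor=1
After op 10 (backspace): buf='VLMTABX' cursor=0
After op 11 (home): buf='VLMTABX' cursor=0
After op 12 (insert('M')): buf='MVLMTABX' cursor=1

Answer: MVLMTABX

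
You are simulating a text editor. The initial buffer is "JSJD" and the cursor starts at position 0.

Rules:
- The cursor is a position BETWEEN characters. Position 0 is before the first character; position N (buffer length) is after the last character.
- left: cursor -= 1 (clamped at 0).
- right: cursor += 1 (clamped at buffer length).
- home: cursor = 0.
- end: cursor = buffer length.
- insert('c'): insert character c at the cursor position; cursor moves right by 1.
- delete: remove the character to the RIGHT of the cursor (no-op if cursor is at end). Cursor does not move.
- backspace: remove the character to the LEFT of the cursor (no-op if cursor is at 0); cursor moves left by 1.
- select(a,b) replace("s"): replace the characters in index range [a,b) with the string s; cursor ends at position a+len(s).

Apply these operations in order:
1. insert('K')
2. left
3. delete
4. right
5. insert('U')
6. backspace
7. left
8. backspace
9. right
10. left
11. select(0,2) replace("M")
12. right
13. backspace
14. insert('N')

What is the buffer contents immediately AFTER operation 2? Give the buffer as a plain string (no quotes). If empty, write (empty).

After op 1 (insert('K')): buf='KJSJD' cursor=1
After op 2 (left): buf='KJSJD' cursor=0

Answer: KJSJD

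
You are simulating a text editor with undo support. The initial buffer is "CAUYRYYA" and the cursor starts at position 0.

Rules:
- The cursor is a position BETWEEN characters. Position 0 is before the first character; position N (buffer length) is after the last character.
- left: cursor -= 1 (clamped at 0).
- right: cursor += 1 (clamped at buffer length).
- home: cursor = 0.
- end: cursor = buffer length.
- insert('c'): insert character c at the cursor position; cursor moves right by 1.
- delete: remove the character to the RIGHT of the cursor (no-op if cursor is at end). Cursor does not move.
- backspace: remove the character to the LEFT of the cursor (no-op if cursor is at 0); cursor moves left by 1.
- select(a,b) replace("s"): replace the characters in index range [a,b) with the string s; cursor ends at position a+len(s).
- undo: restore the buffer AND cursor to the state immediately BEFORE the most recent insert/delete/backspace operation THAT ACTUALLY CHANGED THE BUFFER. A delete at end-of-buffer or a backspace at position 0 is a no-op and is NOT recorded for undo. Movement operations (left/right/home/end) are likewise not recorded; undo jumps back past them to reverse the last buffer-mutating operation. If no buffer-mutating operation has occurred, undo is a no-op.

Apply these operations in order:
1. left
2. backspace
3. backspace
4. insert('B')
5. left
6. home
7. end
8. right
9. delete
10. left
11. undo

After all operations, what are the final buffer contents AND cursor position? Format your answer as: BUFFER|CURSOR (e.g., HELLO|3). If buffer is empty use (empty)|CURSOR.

Answer: CAUYRYYA|0

Derivation:
After op 1 (left): buf='CAUYRYYA' cursor=0
After op 2 (backspace): buf='CAUYRYYA' cursor=0
After op 3 (backspace): buf='CAUYRYYA' cursor=0
After op 4 (insert('B')): buf='BCAUYRYYA' cursor=1
After op 5 (left): buf='BCAUYRYYA' cursor=0
After op 6 (home): buf='BCAUYRYYA' cursor=0
After op 7 (end): buf='BCAUYRYYA' cursor=9
After op 8 (right): buf='BCAUYRYYA' cursor=9
After op 9 (delete): buf='BCAUYRYYA' cursor=9
After op 10 (left): buf='BCAUYRYYA' cursor=8
After op 11 (undo): buf='CAUYRYYA' cursor=0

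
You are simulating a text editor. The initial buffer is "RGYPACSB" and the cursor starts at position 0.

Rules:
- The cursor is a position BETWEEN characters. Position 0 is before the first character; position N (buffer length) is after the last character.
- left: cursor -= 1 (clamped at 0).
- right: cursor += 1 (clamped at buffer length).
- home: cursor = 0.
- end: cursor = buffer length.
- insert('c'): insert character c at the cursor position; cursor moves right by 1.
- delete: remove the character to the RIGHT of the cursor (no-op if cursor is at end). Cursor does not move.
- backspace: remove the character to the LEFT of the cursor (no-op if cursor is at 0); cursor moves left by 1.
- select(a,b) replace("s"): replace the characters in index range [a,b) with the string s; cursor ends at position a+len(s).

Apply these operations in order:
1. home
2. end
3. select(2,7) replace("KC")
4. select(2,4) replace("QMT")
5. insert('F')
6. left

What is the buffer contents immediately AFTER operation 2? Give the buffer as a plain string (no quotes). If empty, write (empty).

After op 1 (home): buf='RGYPACSB' cursor=0
After op 2 (end): buf='RGYPACSB' cursor=8

Answer: RGYPACSB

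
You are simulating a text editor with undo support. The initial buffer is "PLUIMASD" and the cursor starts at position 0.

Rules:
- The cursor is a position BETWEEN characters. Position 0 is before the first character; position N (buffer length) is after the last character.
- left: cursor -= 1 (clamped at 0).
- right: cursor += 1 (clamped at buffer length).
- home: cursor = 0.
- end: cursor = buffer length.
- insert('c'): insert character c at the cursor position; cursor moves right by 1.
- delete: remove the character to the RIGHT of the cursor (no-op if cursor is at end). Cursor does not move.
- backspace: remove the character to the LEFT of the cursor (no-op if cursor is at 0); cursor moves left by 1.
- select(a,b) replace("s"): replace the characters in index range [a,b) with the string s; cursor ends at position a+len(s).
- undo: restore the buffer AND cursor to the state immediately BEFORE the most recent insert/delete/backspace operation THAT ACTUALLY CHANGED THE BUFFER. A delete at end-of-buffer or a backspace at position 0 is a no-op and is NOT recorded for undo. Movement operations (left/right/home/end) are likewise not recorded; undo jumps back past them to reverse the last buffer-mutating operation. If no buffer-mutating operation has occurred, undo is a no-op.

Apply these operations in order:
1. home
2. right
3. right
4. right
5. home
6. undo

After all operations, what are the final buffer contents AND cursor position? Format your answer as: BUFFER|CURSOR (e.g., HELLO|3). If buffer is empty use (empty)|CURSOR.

After op 1 (home): buf='PLUIMASD' cursor=0
After op 2 (right): buf='PLUIMASD' cursor=1
After op 3 (right): buf='PLUIMASD' cursor=2
After op 4 (right): buf='PLUIMASD' cursor=3
After op 5 (home): buf='PLUIMASD' cursor=0
After op 6 (undo): buf='PLUIMASD' cursor=0

Answer: PLUIMASD|0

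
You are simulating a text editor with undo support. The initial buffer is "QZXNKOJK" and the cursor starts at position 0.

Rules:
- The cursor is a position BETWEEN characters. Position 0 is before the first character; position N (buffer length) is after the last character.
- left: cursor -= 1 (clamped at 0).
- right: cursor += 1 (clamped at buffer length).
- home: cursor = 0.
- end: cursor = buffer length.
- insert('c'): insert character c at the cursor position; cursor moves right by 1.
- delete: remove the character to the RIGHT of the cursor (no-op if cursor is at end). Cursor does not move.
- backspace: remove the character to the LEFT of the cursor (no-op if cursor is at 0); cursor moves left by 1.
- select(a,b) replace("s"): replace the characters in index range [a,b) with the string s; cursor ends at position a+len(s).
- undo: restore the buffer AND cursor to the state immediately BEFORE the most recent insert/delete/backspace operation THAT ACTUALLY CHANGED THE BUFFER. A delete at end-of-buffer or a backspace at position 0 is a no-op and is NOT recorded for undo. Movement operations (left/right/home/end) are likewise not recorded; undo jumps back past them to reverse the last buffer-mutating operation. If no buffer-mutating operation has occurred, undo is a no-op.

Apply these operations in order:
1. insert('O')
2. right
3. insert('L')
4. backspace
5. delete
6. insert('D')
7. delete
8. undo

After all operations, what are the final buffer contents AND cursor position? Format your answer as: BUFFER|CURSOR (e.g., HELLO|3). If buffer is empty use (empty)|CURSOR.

After op 1 (insert('O')): buf='OQZXNKOJK' cursor=1
After op 2 (right): buf='OQZXNKOJK' cursor=2
After op 3 (insert('L')): buf='OQLZXNKOJK' cursor=3
After op 4 (backspace): buf='OQZXNKOJK' cursor=2
After op 5 (delete): buf='OQXNKOJK' cursor=2
After op 6 (insert('D')): buf='OQDXNKOJK' cursor=3
After op 7 (delete): buf='OQDNKOJK' cursor=3
After op 8 (undo): buf='OQDXNKOJK' cursor=3

Answer: OQDXNKOJK|3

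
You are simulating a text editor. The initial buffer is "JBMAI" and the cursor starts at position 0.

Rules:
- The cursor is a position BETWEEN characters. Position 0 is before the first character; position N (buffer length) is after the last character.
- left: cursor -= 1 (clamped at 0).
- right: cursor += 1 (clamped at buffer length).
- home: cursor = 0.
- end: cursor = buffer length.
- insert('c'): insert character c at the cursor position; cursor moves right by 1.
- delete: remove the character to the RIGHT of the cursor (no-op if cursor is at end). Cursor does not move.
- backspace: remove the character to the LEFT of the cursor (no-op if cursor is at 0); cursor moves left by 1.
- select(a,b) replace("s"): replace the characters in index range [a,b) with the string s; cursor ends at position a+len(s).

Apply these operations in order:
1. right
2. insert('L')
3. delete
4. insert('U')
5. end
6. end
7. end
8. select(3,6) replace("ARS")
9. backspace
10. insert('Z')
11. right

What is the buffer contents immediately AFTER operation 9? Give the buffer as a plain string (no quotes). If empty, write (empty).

After op 1 (right): buf='JBMAI' cursor=1
After op 2 (insert('L')): buf='JLBMAI' cursor=2
After op 3 (delete): buf='JLMAI' cursor=2
After op 4 (insert('U')): buf='JLUMAI' cursor=3
After op 5 (end): buf='JLUMAI' cursor=6
After op 6 (end): buf='JLUMAI' cursor=6
After op 7 (end): buf='JLUMAI' cursor=6
After op 8 (select(3,6) replace("ARS")): buf='JLUARS' cursor=6
After op 9 (backspace): buf='JLUAR' cursor=5

Answer: JLUAR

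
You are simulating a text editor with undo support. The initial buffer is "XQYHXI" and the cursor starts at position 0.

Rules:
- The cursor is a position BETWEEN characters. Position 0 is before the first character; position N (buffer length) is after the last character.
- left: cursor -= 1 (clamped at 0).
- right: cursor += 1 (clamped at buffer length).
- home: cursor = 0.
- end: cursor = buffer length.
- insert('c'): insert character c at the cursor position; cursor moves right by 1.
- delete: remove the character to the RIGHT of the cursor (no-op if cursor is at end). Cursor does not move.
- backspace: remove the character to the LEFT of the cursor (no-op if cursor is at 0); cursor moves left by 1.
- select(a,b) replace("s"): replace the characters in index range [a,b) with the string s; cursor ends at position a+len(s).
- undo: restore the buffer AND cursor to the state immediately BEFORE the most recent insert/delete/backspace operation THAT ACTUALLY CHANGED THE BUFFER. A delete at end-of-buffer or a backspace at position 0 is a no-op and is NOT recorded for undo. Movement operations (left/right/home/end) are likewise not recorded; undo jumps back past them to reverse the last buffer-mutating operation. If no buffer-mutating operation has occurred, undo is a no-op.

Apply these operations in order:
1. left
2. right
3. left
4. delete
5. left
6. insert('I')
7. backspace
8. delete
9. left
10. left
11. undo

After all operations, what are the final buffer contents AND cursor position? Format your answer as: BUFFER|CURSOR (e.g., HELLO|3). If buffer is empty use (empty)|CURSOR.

Answer: QYHXI|0

Derivation:
After op 1 (left): buf='XQYHXI' cursor=0
After op 2 (right): buf='XQYHXI' cursor=1
After op 3 (left): buf='XQYHXI' cursor=0
After op 4 (delete): buf='QYHXI' cursor=0
After op 5 (left): buf='QYHXI' cursor=0
After op 6 (insert('I')): buf='IQYHXI' cursor=1
After op 7 (backspace): buf='QYHXI' cursor=0
After op 8 (delete): buf='YHXI' cursor=0
After op 9 (left): buf='YHXI' cursor=0
After op 10 (left): buf='YHXI' cursor=0
After op 11 (undo): buf='QYHXI' cursor=0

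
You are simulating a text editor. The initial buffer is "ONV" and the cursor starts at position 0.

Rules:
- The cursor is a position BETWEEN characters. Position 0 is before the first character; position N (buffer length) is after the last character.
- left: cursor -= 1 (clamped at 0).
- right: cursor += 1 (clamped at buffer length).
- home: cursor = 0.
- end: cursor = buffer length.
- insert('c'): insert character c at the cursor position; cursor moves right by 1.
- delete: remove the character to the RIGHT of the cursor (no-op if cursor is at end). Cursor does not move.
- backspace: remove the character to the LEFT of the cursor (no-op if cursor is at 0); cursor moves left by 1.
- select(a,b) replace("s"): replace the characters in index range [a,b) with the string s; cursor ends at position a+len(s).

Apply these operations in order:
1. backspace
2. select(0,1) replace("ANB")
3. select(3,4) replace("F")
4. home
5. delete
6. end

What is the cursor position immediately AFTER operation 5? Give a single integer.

After op 1 (backspace): buf='ONV' cursor=0
After op 2 (select(0,1) replace("ANB")): buf='ANBNV' cursor=3
After op 3 (select(3,4) replace("F")): buf='ANBFV' cursor=4
After op 4 (home): buf='ANBFV' cursor=0
After op 5 (delete): buf='NBFV' cursor=0

Answer: 0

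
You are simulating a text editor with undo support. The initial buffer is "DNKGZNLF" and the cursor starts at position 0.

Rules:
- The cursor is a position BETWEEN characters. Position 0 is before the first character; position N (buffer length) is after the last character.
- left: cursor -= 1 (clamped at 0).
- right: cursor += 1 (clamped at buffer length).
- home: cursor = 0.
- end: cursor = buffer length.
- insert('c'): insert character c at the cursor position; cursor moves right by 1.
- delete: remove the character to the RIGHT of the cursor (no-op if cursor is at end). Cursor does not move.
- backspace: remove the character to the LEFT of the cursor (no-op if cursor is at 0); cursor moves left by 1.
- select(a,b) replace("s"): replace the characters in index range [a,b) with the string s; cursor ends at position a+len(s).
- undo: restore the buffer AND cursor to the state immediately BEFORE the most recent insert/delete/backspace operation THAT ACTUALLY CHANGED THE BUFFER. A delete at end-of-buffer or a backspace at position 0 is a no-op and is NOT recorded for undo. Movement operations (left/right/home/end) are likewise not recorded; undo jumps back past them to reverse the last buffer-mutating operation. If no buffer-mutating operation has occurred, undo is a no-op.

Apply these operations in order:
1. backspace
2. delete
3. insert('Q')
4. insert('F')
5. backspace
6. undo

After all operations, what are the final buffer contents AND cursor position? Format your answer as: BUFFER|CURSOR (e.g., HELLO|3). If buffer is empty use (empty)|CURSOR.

Answer: QFNKGZNLF|2

Derivation:
After op 1 (backspace): buf='DNKGZNLF' cursor=0
After op 2 (delete): buf='NKGZNLF' cursor=0
After op 3 (insert('Q')): buf='QNKGZNLF' cursor=1
After op 4 (insert('F')): buf='QFNKGZNLF' cursor=2
After op 5 (backspace): buf='QNKGZNLF' cursor=1
After op 6 (undo): buf='QFNKGZNLF' cursor=2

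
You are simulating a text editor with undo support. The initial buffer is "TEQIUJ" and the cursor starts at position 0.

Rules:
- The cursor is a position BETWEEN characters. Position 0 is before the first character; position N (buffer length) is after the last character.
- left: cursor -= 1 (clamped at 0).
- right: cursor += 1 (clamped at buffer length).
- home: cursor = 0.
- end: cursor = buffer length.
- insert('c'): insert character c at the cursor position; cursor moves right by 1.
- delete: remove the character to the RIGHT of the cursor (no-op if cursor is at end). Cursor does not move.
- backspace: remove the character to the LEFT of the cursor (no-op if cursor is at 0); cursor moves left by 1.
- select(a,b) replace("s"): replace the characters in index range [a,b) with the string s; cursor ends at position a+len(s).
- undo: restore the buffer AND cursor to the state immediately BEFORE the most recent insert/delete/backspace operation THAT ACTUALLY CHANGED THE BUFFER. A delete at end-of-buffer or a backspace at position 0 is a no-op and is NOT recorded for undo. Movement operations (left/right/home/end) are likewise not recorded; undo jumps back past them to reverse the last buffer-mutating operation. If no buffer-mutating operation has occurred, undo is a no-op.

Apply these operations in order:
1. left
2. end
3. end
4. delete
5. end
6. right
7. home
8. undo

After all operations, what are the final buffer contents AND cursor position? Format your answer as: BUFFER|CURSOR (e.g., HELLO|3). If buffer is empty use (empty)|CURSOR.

After op 1 (left): buf='TEQIUJ' cursor=0
After op 2 (end): buf='TEQIUJ' cursor=6
After op 3 (end): buf='TEQIUJ' cursor=6
After op 4 (delete): buf='TEQIUJ' cursor=6
After op 5 (end): buf='TEQIUJ' cursor=6
After op 6 (right): buf='TEQIUJ' cursor=6
After op 7 (home): buf='TEQIUJ' cursor=0
After op 8 (undo): buf='TEQIUJ' cursor=0

Answer: TEQIUJ|0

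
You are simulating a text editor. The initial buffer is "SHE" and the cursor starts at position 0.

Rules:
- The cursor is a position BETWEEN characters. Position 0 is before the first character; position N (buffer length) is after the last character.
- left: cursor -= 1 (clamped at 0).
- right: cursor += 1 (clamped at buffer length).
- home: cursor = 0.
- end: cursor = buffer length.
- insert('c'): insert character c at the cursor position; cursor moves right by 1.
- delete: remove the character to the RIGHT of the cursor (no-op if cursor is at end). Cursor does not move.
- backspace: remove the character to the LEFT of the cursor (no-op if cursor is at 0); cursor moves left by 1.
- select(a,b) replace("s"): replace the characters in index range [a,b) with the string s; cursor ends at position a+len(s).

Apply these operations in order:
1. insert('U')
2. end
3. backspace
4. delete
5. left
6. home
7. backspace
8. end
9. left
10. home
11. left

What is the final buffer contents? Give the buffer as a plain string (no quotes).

Answer: USH

Derivation:
After op 1 (insert('U')): buf='USHE' cursor=1
After op 2 (end): buf='USHE' cursor=4
After op 3 (backspace): buf='USH' cursor=3
After op 4 (delete): buf='USH' cursor=3
After op 5 (left): buf='USH' cursor=2
After op 6 (home): buf='USH' cursor=0
After op 7 (backspace): buf='USH' cursor=0
After op 8 (end): buf='USH' cursor=3
After op 9 (left): buf='USH' cursor=2
After op 10 (home): buf='USH' cursor=0
After op 11 (left): buf='USH' cursor=0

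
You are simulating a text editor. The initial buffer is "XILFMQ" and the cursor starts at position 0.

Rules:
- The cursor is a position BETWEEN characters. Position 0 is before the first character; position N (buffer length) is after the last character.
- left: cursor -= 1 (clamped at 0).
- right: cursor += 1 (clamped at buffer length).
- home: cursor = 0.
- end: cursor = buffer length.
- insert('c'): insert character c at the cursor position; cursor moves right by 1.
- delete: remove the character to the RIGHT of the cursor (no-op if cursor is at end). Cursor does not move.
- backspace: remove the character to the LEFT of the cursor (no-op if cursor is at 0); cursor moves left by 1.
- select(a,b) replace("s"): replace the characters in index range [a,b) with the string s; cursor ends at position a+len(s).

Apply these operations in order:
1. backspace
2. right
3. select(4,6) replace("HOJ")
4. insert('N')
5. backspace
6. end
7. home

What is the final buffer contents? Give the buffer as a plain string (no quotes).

After op 1 (backspace): buf='XILFMQ' cursor=0
After op 2 (right): buf='XILFMQ' cursor=1
After op 3 (select(4,6) replace("HOJ")): buf='XILFHOJ' cursor=7
After op 4 (insert('N')): buf='XILFHOJN' cursor=8
After op 5 (backspace): buf='XILFHOJ' cursor=7
After op 6 (end): buf='XILFHOJ' cursor=7
After op 7 (home): buf='XILFHOJ' cursor=0

Answer: XILFHOJ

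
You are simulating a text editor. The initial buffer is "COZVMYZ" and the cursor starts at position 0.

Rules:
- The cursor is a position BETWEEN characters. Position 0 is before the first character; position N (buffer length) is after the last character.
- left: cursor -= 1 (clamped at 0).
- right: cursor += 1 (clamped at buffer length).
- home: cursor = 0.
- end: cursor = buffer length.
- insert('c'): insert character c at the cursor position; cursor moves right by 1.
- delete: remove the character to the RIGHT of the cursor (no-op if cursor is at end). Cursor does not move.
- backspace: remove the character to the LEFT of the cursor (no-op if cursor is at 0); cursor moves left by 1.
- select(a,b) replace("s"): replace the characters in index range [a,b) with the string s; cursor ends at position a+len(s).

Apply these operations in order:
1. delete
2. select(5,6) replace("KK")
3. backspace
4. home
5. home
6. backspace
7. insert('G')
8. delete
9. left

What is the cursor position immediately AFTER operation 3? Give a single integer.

Answer: 6

Derivation:
After op 1 (delete): buf='OZVMYZ' cursor=0
After op 2 (select(5,6) replace("KK")): buf='OZVMYKK' cursor=7
After op 3 (backspace): buf='OZVMYK' cursor=6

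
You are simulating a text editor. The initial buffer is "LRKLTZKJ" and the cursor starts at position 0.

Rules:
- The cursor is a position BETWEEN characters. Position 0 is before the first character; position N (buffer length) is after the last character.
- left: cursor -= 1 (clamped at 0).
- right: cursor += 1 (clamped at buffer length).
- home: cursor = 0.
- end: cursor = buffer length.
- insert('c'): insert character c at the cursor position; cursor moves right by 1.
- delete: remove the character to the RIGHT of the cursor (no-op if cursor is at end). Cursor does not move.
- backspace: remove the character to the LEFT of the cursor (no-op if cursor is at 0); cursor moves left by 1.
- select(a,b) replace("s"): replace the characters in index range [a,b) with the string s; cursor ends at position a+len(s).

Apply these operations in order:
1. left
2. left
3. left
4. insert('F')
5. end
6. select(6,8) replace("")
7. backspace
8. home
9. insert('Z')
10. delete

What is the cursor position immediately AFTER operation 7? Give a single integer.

Answer: 5

Derivation:
After op 1 (left): buf='LRKLTZKJ' cursor=0
After op 2 (left): buf='LRKLTZKJ' cursor=0
After op 3 (left): buf='LRKLTZKJ' cursor=0
After op 4 (insert('F')): buf='FLRKLTZKJ' cursor=1
After op 5 (end): buf='FLRKLTZKJ' cursor=9
After op 6 (select(6,8) replace("")): buf='FLRKLTJ' cursor=6
After op 7 (backspace): buf='FLRKLJ' cursor=5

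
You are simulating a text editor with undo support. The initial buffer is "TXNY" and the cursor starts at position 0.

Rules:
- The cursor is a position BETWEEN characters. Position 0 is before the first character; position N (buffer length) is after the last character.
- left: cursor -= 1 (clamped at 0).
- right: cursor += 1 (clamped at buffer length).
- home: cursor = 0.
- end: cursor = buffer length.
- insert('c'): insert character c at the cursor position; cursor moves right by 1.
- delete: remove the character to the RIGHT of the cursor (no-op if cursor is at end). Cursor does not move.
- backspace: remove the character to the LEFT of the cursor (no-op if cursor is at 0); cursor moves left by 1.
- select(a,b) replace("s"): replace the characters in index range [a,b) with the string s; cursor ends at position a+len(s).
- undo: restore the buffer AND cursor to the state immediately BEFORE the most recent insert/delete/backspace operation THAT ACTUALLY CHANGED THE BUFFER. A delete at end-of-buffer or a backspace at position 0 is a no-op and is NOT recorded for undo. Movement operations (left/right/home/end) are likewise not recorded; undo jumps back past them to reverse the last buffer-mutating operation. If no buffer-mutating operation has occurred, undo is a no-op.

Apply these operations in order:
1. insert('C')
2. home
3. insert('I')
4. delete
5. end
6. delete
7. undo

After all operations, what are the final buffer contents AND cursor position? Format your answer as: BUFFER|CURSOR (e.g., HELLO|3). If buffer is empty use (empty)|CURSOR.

Answer: ICTXNY|1

Derivation:
After op 1 (insert('C')): buf='CTXNY' cursor=1
After op 2 (home): buf='CTXNY' cursor=0
After op 3 (insert('I')): buf='ICTXNY' cursor=1
After op 4 (delete): buf='ITXNY' cursor=1
After op 5 (end): buf='ITXNY' cursor=5
After op 6 (delete): buf='ITXNY' cursor=5
After op 7 (undo): buf='ICTXNY' cursor=1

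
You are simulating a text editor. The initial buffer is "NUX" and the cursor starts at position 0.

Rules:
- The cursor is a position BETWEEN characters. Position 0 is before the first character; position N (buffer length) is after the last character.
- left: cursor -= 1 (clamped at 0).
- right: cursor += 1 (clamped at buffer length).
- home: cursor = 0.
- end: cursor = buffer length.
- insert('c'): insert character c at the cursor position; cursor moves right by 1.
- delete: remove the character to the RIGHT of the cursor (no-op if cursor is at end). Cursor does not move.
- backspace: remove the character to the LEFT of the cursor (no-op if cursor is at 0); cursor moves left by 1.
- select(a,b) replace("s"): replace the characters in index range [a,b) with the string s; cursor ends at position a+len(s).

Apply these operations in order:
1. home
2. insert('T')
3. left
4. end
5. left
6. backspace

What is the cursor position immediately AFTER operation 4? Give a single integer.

Answer: 4

Derivation:
After op 1 (home): buf='NUX' cursor=0
After op 2 (insert('T')): buf='TNUX' cursor=1
After op 3 (left): buf='TNUX' cursor=0
After op 4 (end): buf='TNUX' cursor=4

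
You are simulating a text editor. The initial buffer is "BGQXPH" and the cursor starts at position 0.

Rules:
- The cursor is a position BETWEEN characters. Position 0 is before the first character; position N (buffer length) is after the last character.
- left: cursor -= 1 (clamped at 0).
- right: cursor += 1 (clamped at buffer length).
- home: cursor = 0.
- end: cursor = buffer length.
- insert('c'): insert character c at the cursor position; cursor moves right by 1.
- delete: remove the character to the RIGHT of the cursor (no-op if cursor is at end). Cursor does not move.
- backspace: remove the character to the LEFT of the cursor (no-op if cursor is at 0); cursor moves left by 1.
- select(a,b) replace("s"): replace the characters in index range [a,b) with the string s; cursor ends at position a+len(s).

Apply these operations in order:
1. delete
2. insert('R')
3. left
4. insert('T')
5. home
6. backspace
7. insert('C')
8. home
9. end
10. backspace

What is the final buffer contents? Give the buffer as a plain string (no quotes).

Answer: CTRGQXP

Derivation:
After op 1 (delete): buf='GQXPH' cursor=0
After op 2 (insert('R')): buf='RGQXPH' cursor=1
After op 3 (left): buf='RGQXPH' cursor=0
After op 4 (insert('T')): buf='TRGQXPH' cursor=1
After op 5 (home): buf='TRGQXPH' cursor=0
After op 6 (backspace): buf='TRGQXPH' cursor=0
After op 7 (insert('C')): buf='CTRGQXPH' cursor=1
After op 8 (home): buf='CTRGQXPH' cursor=0
After op 9 (end): buf='CTRGQXPH' cursor=8
After op 10 (backspace): buf='CTRGQXP' cursor=7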